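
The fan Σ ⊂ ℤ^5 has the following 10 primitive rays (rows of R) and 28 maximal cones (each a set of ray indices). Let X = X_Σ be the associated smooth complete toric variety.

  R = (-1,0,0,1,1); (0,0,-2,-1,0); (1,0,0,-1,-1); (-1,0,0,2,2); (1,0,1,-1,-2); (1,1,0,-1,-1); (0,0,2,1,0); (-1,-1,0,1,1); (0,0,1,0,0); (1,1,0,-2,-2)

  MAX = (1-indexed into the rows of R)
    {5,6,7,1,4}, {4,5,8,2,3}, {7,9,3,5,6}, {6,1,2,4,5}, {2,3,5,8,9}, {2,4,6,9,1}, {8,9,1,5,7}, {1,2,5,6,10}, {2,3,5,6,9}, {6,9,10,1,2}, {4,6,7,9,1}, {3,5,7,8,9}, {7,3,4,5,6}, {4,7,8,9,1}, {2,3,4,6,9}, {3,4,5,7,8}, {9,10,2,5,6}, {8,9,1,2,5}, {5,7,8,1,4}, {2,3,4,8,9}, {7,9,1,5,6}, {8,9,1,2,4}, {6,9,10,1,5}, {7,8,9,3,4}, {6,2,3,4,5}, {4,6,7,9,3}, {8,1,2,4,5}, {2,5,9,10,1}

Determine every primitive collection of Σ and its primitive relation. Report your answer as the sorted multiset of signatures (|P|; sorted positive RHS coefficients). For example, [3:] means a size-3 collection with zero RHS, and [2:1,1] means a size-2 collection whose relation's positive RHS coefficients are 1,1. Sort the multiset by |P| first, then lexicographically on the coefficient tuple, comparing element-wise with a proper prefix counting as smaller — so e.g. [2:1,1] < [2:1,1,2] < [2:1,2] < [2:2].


9 minimal non-faces of Δ(Σ) (on 10 rays):

  {1,3}:  v_{1} + v_{3} = 0  →  sig = [2:]
  {2,7}:  v_{2} + v_{7} = 0  →  sig = [2:]
  {6,8}:  v_{6} + v_{8} = 0  →  sig = [2:]
  {4,10}:  v_{4} + v_{10} = v_{1} + v_{6}  →  sig = [2:1,1]
  {3,10}:  v_{3} + v_{10} = v_{2} + v_{5} + v_{6} + v_{9}  →  sig = [2:1,1,1,1]
  {7,10}:  v_{7} + v_{10} = v_{1} + v_{5} + v_{6} + v_{9}  →  sig = [2:1,1,1,1]
  {8,10}:  v_{8} + v_{10} = v_{1} + v_{2} + v_{5} + v_{9}  →  sig = [2:1,1,1,1]
  {4,5,9}:  v_{4} + v_{5} + v_{9} = v_{7}  →  sig = [3:1]
  {1,2,5,6,9}:  v_{1} + v_{2} + v_{5} + v_{6} + v_{9} = v_{10}  →  sig = [5:1]

Sorted signature multiset PRS(X):
[[2:], [2:], [2:], [2:1,1], [2:1,1,1,1], [2:1,1,1,1], [2:1,1,1,1], [3:1], [5:1]]


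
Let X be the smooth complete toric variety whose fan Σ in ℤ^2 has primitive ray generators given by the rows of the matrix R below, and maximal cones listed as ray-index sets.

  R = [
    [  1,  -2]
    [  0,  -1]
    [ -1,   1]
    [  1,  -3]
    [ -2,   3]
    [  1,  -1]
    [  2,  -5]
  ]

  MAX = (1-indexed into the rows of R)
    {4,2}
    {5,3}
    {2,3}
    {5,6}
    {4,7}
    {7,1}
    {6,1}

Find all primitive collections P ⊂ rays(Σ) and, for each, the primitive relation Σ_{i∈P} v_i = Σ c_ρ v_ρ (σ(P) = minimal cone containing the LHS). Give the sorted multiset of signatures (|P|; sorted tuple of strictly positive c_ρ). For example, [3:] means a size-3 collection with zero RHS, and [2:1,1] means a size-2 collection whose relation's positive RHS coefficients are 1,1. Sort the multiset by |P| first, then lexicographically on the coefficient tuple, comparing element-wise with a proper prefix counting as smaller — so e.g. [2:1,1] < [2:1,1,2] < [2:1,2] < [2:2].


|primitive collections| = 14. Relations:

  • {3,6}:  v_{3} + v_{6} = 0  so sig = [2:]
  • {1,2}:  v_{1} + v_{2} = v_{4}  so sig = [2:1]
  • {1,3}:  v_{1} + v_{3} = v_{2}  so sig = [2:1]
  • {1,4}:  v_{1} + v_{4} = v_{7}  so sig = [2:1]
  • {1,5}:  v_{1} + v_{5} = v_{3}  so sig = [2:1]
  • {2,6}:  v_{2} + v_{6} = v_{1}  so sig = [2:1]
  • {3,7}:  v_{3} + v_{7} = v_{2} + v_{4}  so sig = [2:1,1]
  • {4,5}:  v_{4} + v_{5} = v_{2} + v_{3}  so sig = [2:1,1]
  • {2,5}:  v_{2} + v_{5} = 2·v_{3}  so sig = [2:2]
  • {2,7}:  v_{2} + v_{7} = 2·v_{4}  so sig = [2:2]
  • {3,4}:  v_{3} + v_{4} = 2·v_{2}  so sig = [2:2]
  • {4,6}:  v_{4} + v_{6} = 2·v_{1}  so sig = [2:2]
  • {5,7}:  v_{5} + v_{7} = 2·v_{2}  so sig = [2:2]
  • {6,7}:  v_{6} + v_{7} = 3·v_{1}  so sig = [2:3]

Sorted signature multiset PRS(X):
    [2:]
    [2:1]
    [2:1]
    [2:1]
    [2:1]
    [2:1]
    [2:1,1]
    [2:1,1]
    [2:2]
    [2:2]
    [2:2]
    [2:2]
    [2:2]
    [2:3]


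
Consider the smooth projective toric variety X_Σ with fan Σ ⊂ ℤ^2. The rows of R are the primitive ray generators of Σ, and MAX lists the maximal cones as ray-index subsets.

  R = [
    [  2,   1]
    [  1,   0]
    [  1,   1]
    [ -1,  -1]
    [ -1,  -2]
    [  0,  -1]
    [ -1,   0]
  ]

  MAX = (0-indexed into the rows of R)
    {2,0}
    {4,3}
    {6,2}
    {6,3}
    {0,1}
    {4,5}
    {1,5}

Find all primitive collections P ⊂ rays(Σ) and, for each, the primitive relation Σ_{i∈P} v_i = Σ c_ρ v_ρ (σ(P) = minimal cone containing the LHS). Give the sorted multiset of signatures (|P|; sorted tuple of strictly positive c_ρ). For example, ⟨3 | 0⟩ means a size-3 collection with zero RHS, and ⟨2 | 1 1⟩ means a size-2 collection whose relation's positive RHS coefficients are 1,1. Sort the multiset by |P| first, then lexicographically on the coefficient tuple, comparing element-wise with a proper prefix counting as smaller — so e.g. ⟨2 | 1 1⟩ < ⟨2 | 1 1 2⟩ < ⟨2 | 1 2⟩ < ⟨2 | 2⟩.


14 minimal non-faces of Δ(Σ) (on 7 rays):

  • {1,6}:  v_{1} + v_{6} = 0  →  sig = ⟨2 | 0⟩
  • {2,3}:  v_{2} + v_{3} = 0  →  sig = ⟨2 | 0⟩
  • {0,3}:  v_{0} + v_{3} = v_{1}  →  sig = ⟨2 | 1⟩
  • {0,6}:  v_{0} + v_{6} = v_{2}  →  sig = ⟨2 | 1⟩
  • {1,2}:  v_{1} + v_{2} = v_{0}  →  sig = ⟨2 | 1⟩
  • {1,3}:  v_{1} + v_{3} = v_{5}  →  sig = ⟨2 | 1⟩
  • {2,4}:  v_{2} + v_{4} = v_{5}  →  sig = ⟨2 | 1⟩
  • {2,5}:  v_{2} + v_{5} = v_{1}  →  sig = ⟨2 | 1⟩
  • {3,5}:  v_{3} + v_{5} = v_{4}  →  sig = ⟨2 | 1⟩
  • {5,6}:  v_{5} + v_{6} = v_{3}  →  sig = ⟨2 | 1⟩
  • {0,4}:  v_{0} + v_{4} = v_{1} + v_{5}  →  sig = ⟨2 | 1 1⟩
  • {0,5}:  v_{0} + v_{5} = 2·v_{1}  →  sig = ⟨2 | 2⟩
  • {1,4}:  v_{1} + v_{4} = 2·v_{5}  →  sig = ⟨2 | 2⟩
  • {4,6}:  v_{4} + v_{6} = 2·v_{3}  →  sig = ⟨2 | 2⟩

Sorted signature multiset PRS(X):
    ⟨2 | 0⟩
    ⟨2 | 0⟩
    ⟨2 | 1⟩
    ⟨2 | 1⟩
    ⟨2 | 1⟩
    ⟨2 | 1⟩
    ⟨2 | 1⟩
    ⟨2 | 1⟩
    ⟨2 | 1⟩
    ⟨2 | 1⟩
    ⟨2 | 1 1⟩
    ⟨2 | 2⟩
    ⟨2 | 2⟩
    ⟨2 | 2⟩


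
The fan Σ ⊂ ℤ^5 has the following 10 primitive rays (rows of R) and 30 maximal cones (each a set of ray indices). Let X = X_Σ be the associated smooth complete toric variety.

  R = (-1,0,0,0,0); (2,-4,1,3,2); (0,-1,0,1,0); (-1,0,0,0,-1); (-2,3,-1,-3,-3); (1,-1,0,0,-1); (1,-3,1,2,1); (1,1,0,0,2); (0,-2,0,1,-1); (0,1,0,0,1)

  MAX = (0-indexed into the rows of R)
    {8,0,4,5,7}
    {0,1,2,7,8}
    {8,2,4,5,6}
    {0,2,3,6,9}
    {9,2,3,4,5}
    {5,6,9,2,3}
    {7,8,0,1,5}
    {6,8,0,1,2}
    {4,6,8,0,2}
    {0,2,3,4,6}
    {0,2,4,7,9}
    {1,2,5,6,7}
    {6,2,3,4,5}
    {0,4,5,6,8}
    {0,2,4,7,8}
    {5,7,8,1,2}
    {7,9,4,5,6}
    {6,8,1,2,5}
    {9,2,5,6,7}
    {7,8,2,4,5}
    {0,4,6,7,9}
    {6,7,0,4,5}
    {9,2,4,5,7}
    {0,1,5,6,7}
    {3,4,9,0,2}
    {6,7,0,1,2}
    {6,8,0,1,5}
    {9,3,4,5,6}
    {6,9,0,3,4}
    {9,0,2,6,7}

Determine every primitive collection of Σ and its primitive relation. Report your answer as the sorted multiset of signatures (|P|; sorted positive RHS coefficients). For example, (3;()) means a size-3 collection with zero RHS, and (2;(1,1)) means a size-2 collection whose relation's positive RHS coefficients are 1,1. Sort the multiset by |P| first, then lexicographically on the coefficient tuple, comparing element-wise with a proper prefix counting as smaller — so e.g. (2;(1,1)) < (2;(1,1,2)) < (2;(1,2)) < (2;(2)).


12 collections generate NE(X_Σ); each relation:

  {3,7}:  v_{3} + v_{7} = v_{9}  so sig = (2;(1))
  {8,9}:  v_{8} + v_{9} = v_{2}  so sig = (2;(1))
  {1,3}:  v_{1} + v_{3} = v_{2} + v_{6}  so sig = (2;(1,1))
  {1,4}:  v_{1} + v_{4} = v_{0} + v_{5}  so sig = (2;(1,1))
  {1,9}:  v_{1} + v_{9} = v_{2} + v_{6} + v_{7}  so sig = (2;(1,1,1))
  {3,8}:  v_{3} + v_{8} = 2·v_{2} + v_{4} + v_{6}  so sig = (2;(1,1,2))
  {0,5,9}:  v_{0} + v_{5} + v_{9} = 0  so sig = (3;())
  {0,2,5}:  v_{0} + v_{2} + v_{5} = v_{8}  so sig = (3;(1))
  {6,7,8}:  v_{6} + v_{7} + v_{8} = v_{1}  so sig = (3;(1))
  {0,3,5}:  v_{0} + v_{3} + v_{5} = v_{2} + v_{4} + v_{6}  so sig = (3;(1,1,1))
  {2,4,6,7}:  v_{2} + v_{4} + v_{6} + v_{7} = 0  so sig = (4;())
  {2,4,6,9}:  v_{2} + v_{4} + v_{6} + v_{9} = v_{3}  so sig = (4;(1))

Signatures (|P|; sorted positive RHS coefficients), sorted:
    |P|=2: 6 collections, coeffs (1), (1), (1,1), (1,1), (1,1,1), (1,1,2)
    |P|=3: 4 collections, coeffs (), (1), (1), (1,1,1)
    |P|=4: 2 collections, coeffs (), (1)


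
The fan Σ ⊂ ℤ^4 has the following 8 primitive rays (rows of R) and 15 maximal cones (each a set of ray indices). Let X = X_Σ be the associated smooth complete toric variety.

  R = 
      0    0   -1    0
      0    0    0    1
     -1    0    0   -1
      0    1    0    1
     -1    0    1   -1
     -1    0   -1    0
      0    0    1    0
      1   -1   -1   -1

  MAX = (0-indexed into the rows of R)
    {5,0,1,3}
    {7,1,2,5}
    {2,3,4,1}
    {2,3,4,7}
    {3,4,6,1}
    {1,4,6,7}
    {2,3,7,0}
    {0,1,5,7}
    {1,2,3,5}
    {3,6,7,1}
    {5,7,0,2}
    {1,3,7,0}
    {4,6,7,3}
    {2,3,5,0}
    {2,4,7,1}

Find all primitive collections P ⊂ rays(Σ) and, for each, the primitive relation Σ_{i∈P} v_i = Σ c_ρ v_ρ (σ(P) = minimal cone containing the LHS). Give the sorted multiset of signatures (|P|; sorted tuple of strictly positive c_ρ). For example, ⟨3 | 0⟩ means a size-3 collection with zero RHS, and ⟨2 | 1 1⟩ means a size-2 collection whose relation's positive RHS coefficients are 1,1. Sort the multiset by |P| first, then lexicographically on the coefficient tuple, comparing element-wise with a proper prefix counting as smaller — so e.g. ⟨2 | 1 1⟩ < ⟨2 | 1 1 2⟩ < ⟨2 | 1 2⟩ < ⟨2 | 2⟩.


9 minimal non-faces of Δ(Σ) (on 8 rays):

  • {0,6}:  v_{0} + v_{6} = 0  ⇒ sig = ⟨2 | 0⟩
  • {0,4}:  v_{0} + v_{4} = v_{2}  ⇒ sig = ⟨2 | 1⟩
  • {2,6}:  v_{2} + v_{6} = v_{4}  ⇒ sig = ⟨2 | 1⟩
  • {5,6}:  v_{5} + v_{6} = v_{1} + v_{2}  ⇒ sig = ⟨2 | 1 1⟩
  • {4,5}:  v_{4} + v_{5} = v_{1} + 2·v_{2}  ⇒ sig = ⟨2 | 1 2⟩
  • {0,1,2}:  v_{0} + v_{1} + v_{2} = v_{5}  ⇒ sig = ⟨3 | 1⟩
  • {3,5,7}:  v_{3} + v_{5} + v_{7} = 2·v_{0}  ⇒ sig = ⟨3 | 2⟩
  • {1,3,4,7}:  v_{1} + v_{3} + v_{4} + v_{7} = 0  ⇒ sig = ⟨4 | 0⟩
  • {1,2,3,7}:  v_{1} + v_{2} + v_{3} + v_{7} = v_{0}  ⇒ sig = ⟨4 | 1⟩

so the primitive-relation signature multiset is
    ⟨2 | 0⟩
    ⟨2 | 1⟩
    ⟨2 | 1⟩
    ⟨2 | 1 1⟩
    ⟨2 | 1 2⟩
    ⟨3 | 1⟩
    ⟨3 | 2⟩
    ⟨4 | 0⟩
    ⟨4 | 1⟩


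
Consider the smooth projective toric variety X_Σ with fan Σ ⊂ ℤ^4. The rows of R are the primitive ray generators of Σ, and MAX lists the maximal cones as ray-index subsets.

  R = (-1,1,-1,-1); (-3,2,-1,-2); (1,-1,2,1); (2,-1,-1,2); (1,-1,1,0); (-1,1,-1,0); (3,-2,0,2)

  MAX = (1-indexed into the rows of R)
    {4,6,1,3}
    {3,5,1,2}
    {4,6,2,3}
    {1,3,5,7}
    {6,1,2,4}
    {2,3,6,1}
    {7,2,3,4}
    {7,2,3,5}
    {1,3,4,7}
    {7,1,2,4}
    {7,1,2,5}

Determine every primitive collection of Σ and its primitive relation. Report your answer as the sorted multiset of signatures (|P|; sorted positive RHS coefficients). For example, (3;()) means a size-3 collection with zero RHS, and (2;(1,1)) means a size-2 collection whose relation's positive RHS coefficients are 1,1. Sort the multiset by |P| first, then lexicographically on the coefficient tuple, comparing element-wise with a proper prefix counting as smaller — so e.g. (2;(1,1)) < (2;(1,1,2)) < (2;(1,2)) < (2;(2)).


|primitive collections| = 5. Relations:

  P={5,6}:  v_{5} + v_{6} = 0 — sig = (2;())
  P={4,5}:  v_{4} + v_{5} = v_{7} — sig = (2;(1))
  P={6,7}:  v_{6} + v_{7} = v_{4} — sig = (2;(1))
  P={1,2,3,7}:  v_{1} + v_{2} + v_{3} + v_{7} = 0 — sig = (4;())
  P={1,2,3,4}:  v_{1} + v_{2} + v_{3} + v_{4} = v_{6} — sig = (4;(1))

Signatures (|P|; sorted positive RHS coefficients), sorted:
    |P|=2: 3 collections, coeffs (), (1), (1)
    |P|=4: 2 collections, coeffs (), (1)


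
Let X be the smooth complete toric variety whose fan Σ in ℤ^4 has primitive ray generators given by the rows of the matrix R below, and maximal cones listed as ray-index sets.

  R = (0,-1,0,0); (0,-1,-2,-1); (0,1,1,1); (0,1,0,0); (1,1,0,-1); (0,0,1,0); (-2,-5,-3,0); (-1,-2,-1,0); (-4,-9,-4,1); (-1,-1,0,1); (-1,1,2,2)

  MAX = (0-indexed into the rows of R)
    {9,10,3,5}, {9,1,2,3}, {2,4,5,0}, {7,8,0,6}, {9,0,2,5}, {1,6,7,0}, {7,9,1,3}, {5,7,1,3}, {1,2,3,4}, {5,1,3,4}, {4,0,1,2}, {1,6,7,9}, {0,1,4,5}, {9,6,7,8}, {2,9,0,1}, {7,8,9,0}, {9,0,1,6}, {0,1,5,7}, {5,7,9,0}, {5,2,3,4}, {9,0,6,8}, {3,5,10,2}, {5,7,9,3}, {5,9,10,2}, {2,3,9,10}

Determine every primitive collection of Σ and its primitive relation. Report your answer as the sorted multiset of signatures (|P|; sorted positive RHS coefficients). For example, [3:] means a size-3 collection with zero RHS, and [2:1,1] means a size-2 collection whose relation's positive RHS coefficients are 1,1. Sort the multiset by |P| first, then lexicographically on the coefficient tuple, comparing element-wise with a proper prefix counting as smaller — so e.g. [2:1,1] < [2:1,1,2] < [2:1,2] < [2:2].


|primitive collections| = 24. Relations:

  P = {0,3}:  v_{0} + v_{3} = 0 ; sig = [2:]
  P = {4,9}:  v_{4} + v_{9} = 0 ; sig = [2:]
  P = {2,7}:  v_{2} + v_{7} = v_{9} ; sig = [2:1]
  P = {1,10}:  v_{1} + v_{10} = v_{3} + v_{9} ; sig = [2:1,1]
  P = {4,7}:  v_{4} + v_{7} = v_{1} + v_{5} ; sig = [2:1,1]
  P = {0,10}:  v_{0} + v_{10} = v_{2} + v_{5} + v_{9} ; sig = [2:1,1,1]
  P = {3,6}:  v_{3} + v_{6} = v_{1} + v_{7} + v_{9} ; sig = [2:1,1,1]
  P = {3,8}:  v_{3} + v_{8} = v_{6} + v_{7} + v_{9} ; sig = [2:1,1,1]
  P = {4,6}:  v_{4} + v_{6} = v_{0} + v_{1} + v_{7} ; sig = [2:1,1,1]
  P = {4,8}:  v_{4} + v_{8} = v_{0} + v_{6} + v_{7} ; sig = [2:1,1,1]
  P = {4,10}:  v_{4} + v_{10} = v_{2} + v_{3} + v_{5} ; sig = [2:1,1,1]
  P = {2,6}:  v_{2} + v_{6} = v_{0} + v_{1} + 2·v_{9} ; sig = [2:1,1,2]
  P = {2,8}:  v_{2} + v_{8} = v_{0} + v_{6} + 2·v_{9} ; sig = [2:1,1,2]
  P = {7,10}:  v_{7} + v_{10} = v_{3} + v_{5} + 2·v_{9} ; sig = [2:1,1,2]
  P = {5,6}:  v_{5} + v_{6} = v_{0} + 2·v_{7} ; sig = [2:1,2]
  P = {6,10}:  v_{6} + v_{10} = v_{7} + 2·v_{9} ; sig = [2:1,2]
  P = {5,8}:  v_{5} + v_{8} = 2·v_{0} + 3·v_{7} + v_{9} ; sig = [2:1,2,3]
  P = {8,10}:  v_{8} + v_{10} = v_{0} + 2·v_{7} + 3·v_{9} ; sig = [2:1,2,3]
  P = {1,8}:  v_{1} + v_{8} = 2·v_{6} ; sig = [2:2]
  P = {1,2,5}:  v_{1} + v_{2} + v_{5} = 0 ; sig = [3:]
  P = {1,5,9}:  v_{1} + v_{5} + v_{9} = v_{7} ; sig = [3:1]
  P = {0,1,7,9}:  v_{0} + v_{1} + v_{7} + v_{9} = v_{6} ; sig = [4:1]
  P = {0,6,7,9}:  v_{0} + v_{6} + v_{7} + v_{9} = v_{8} ; sig = [4:1]
  P = {2,3,5,9}:  v_{2} + v_{3} + v_{5} + v_{9} = v_{10} ; sig = [4:1]

Sorted signature multiset PRS(X):
[[2:], [2:], [2:1], [2:1,1], [2:1,1], [2:1,1,1], [2:1,1,1], [2:1,1,1], [2:1,1,1], [2:1,1,1], [2:1,1,1], [2:1,1,2], [2:1,1,2], [2:1,1,2], [2:1,2], [2:1,2], [2:1,2,3], [2:1,2,3], [2:2], [3:], [3:1], [4:1], [4:1], [4:1]]


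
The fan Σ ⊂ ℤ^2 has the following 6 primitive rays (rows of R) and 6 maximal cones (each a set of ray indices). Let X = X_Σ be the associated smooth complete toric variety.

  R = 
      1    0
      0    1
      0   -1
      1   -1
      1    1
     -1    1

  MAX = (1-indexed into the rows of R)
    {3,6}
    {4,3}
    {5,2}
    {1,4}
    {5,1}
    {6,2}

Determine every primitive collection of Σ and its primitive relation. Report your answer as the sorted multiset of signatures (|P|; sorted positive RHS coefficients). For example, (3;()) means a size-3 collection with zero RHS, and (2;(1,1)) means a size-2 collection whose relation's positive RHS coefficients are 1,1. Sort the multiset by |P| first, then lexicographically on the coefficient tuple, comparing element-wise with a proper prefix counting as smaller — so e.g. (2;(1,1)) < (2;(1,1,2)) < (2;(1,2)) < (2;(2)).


9 minimal non-faces of Δ(Σ) (on 6 rays):

  P = {2,3}:  v_{2} + v_{3} = 0 — sig = (2;())
  P = {4,6}:  v_{4} + v_{6} = 0 — sig = (2;())
  P = {1,2}:  v_{1} + v_{2} = v_{5} — sig = (2;(1))
  P = {1,3}:  v_{1} + v_{3} = v_{4} — sig = (2;(1))
  P = {1,6}:  v_{1} + v_{6} = v_{2} — sig = (2;(1))
  P = {2,4}:  v_{2} + v_{4} = v_{1} — sig = (2;(1))
  P = {3,5}:  v_{3} + v_{5} = v_{1} — sig = (2;(1))
  P = {4,5}:  v_{4} + v_{5} = 2·v_{1} — sig = (2;(2))
  P = {5,6}:  v_{5} + v_{6} = 2·v_{2} — sig = (2;(2))

so the primitive-relation signature multiset is
{ (2;()) ×2,  (2;(1)) ×5,  (2;(2)) ×2 }


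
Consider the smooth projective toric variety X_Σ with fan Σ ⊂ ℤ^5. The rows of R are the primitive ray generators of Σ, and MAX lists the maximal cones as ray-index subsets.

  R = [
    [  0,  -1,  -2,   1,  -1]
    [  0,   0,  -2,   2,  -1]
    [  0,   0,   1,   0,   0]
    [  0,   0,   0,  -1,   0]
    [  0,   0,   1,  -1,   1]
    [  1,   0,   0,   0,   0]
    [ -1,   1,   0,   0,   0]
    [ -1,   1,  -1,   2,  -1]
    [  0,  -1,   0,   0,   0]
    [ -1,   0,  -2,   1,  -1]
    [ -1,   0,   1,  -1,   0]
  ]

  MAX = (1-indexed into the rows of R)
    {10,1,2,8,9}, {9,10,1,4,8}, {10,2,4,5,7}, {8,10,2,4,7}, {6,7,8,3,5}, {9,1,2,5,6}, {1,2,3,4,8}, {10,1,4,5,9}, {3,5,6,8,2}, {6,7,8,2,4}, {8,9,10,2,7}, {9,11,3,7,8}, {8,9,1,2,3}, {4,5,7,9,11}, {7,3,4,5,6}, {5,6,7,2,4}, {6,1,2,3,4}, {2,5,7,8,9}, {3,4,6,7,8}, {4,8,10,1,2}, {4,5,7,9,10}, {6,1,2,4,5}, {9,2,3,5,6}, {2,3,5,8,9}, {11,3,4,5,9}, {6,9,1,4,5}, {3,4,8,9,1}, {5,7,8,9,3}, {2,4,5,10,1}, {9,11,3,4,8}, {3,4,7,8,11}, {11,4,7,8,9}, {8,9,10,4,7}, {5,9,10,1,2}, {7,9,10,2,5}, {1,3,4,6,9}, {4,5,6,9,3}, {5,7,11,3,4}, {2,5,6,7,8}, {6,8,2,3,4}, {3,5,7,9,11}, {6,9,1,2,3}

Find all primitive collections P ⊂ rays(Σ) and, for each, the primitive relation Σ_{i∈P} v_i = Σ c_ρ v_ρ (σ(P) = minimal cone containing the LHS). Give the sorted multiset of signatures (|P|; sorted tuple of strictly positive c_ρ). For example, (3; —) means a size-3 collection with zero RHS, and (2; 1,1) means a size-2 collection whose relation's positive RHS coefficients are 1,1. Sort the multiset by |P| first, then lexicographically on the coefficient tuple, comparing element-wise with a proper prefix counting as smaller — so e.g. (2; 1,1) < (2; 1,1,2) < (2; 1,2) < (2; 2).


The 19 primitive collections of Σ (r=11, n=5):

  P={1,7}:  v_{1} + v_{7} = v_{10}  so sig = (2; 1)
  P={6,10}:  v_{6} + v_{10} = v_{2} + v_{4}  so sig = (2; 1,1)
  P={6,11}:  v_{6} + v_{11} = v_{3} + v_{4}  so sig = (2; 1,1)
  P={2,11}:  v_{2} + v_{11} = v_{4} + v_{8} + v_{9}  so sig = (2; 1,1,1)
  P={3,10}:  v_{3} + v_{10} = v_{4} + v_{8} + v_{9}  so sig = (2; 1,1,1)
  P={10,11}:  v_{10} + v_{11} = 2·v_{4} + v_{7} + v_{8} + 2·v_{9}  so sig = (2; 1,1,2,2)
  P={1,11}:  v_{1} + v_{11} = 2·v_{4} + v_{8} + 2·v_{9}  so sig = (2; 1,2,2)
  P={6,7,9}:  v_{6} + v_{7} + v_{9} = 0  so sig = (3; —)
  P={1,3,5}:  v_{1} + v_{3} + v_{5} = v_{9}  so sig = (3; 1)
  P={2,3,7}:  v_{2} + v_{3} + v_{7} = v_{8}  so sig = (3; 1)
  P={2,4,9}:  v_{2} + v_{4} + v_{9} = v_{1}  so sig = (3; 1)
  P={4,5,8}:  v_{4} + v_{5} + v_{8} = v_{7}  so sig = (3; 1)
  P={6,8,9}:  v_{6} + v_{8} + v_{9} = v_{2} + v_{3}  so sig = (3; 1,1)
  P={1,5,8}:  v_{1} + v_{5} + v_{8} = v_{2} + v_{7} + v_{9}  so sig = (3; 1,1,1)
  P={1,6,8}:  v_{1} + v_{6} + v_{8} = 2·v_{2} + v_{3} + v_{4}  so sig = (3; 1,1,2)
  P={5,8,10}:  v_{5} + v_{8} + v_{10} = v_{2} + 2·v_{7} + v_{9}  so sig = (3; 1,1,2)
  P={5,8,11}:  v_{5} + v_{8} + v_{11} = v_{3} + 2·v_{7} + v_{9}  so sig = (3; 1,1,2)
  P={2,3,4,5}:  v_{2} + v_{3} + v_{4} + v_{5} = 0  so sig = (4; —)
  P={3,4,7,9}:  v_{3} + v_{4} + v_{7} + v_{9} = v_{11}  so sig = (4; 1)

Sorted signature multiset PRS(X):
    (2; 1)
    (2; 1,1)
    (2; 1,1)
    (2; 1,1,1)
    (2; 1,1,1)
    (2; 1,1,2,2)
    (2; 1,2,2)
    (3; —)
    (3; 1)
    (3; 1)
    (3; 1)
    (3; 1)
    (3; 1,1)
    (3; 1,1,1)
    (3; 1,1,2)
    (3; 1,1,2)
    (3; 1,1,2)
    (4; —)
    (4; 1)


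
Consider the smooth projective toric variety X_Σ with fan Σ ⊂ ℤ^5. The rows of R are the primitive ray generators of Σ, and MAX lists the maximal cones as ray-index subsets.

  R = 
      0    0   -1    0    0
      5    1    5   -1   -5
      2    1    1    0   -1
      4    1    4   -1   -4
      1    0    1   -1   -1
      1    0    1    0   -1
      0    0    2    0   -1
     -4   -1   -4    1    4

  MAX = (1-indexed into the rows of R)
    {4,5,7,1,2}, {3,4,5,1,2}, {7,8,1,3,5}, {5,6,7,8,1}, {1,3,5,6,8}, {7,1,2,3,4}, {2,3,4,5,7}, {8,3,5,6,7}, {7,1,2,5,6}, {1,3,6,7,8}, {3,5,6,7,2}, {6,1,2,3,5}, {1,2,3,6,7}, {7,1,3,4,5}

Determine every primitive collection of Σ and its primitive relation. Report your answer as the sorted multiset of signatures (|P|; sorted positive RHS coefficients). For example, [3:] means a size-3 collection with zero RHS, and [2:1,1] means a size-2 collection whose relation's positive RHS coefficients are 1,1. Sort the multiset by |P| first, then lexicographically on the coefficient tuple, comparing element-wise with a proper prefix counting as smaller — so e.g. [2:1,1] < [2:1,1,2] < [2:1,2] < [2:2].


The 5 primitive collections of Σ (r=8, n=5):

  {4,8}:  v_{4} + v_{8} = 0  so sig = [2:]
  {2,8}:  v_{2} + v_{8} = v_{6}  so sig = [2:1]
  {4,6}:  v_{4} + v_{6} = v_{2}  so sig = [2:1]
  {1,3,5,6,7}:  v_{1} + v_{3} + v_{5} + v_{6} + v_{7} = v_{4}  so sig = [5:1]
  {1,2,3,5,7}:  v_{1} + v_{2} + v_{3} + v_{5} + v_{7} = 2·v_{4}  so sig = [5:2]

Hence PRS(X_Σ) =
    |P|=2: 3 collections, coeffs (), (1), (1)
    |P|=5: 2 collections, coeffs (1), (2)


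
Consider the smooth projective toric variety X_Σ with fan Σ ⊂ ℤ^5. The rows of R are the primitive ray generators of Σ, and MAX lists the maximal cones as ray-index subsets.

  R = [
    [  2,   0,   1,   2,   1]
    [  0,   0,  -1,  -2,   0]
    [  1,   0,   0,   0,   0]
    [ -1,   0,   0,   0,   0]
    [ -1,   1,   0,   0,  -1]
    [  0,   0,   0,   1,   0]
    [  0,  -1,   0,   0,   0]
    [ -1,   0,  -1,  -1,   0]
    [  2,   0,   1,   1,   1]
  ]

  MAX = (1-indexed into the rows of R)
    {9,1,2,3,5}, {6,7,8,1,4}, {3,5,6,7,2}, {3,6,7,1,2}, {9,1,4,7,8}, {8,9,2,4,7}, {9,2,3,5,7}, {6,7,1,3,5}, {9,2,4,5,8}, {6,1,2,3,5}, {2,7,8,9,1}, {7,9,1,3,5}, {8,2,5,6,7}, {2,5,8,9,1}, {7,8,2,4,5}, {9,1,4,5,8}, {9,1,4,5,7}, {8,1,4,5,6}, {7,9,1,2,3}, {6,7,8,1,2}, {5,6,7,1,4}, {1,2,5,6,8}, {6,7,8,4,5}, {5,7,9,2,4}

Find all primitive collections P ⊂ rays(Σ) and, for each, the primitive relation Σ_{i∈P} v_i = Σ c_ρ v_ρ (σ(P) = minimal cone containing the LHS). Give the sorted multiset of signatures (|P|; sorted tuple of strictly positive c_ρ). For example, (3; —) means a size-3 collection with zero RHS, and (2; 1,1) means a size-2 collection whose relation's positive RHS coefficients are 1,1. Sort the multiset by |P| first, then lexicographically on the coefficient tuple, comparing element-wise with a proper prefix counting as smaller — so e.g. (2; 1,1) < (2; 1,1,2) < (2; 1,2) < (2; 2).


8 collections generate NE(X_Σ); each relation:

  • {3,4}:  v_{3} + v_{4} = 0  so sig = (2; —)
  • {6,9}:  v_{6} + v_{9} = v_{1}  so sig = (2; 1)
  • {3,8}:  v_{3} + v_{8} = v_{2} + v_{6}  so sig = (2; 1,1)
  • {2,4,6}:  v_{2} + v_{4} + v_{6} = v_{8}  so sig = (3; 1)
  • {1,2,4}:  v_{1} + v_{2} + v_{4} = v_{8} + v_{9}  so sig = (3; 1,1)
  • {5,7,8,9}:  v_{5} + v_{7} + v_{8} + v_{9} = 0  so sig = (4; —)
  • {1,2,5,7}:  v_{1} + v_{2} + v_{5} + v_{7} = v_{3}  so sig = (4; 1)
  • {1,5,7,8}:  v_{1} + v_{5} + v_{7} + v_{8} = v_{6}  so sig = (4; 1)

Hence PRS(X_Σ) =
    (2; —)
    (2; 1)
    (2; 1,1)
    (3; 1)
    (3; 1,1)
    (4; —)
    (4; 1)
    (4; 1)


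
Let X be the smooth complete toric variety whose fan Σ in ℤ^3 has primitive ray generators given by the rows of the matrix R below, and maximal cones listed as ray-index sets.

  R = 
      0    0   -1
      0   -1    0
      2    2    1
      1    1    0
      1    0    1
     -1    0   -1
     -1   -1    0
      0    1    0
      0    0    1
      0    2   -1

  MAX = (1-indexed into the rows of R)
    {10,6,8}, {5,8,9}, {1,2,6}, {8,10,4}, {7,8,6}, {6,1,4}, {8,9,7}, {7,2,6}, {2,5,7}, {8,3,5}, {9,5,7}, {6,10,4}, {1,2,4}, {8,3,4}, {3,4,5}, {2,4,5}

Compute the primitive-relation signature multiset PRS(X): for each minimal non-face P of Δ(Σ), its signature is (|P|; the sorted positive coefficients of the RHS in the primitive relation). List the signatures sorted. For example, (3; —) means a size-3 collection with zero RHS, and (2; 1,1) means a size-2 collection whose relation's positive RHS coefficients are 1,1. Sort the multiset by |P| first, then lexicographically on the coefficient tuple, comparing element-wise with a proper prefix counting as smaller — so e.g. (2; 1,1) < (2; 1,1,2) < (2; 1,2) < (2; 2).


Σ has 25 primitive collections:

  {1,9}:  v_{1} + v_{9} = 0  ⇒ sig = (2; —)
  {2,8}:  v_{2} + v_{8} = 0  ⇒ sig = (2; —)
  {4,7}:  v_{4} + v_{7} = 0  ⇒ sig = (2; —)
  {5,6}:  v_{5} + v_{6} = 0  ⇒ sig = (2; —)
  {1,5}:  v_{1} + v_{5} = v_{2} + v_{4}  ⇒ sig = (2; 1,1)
  {1,7}:  v_{1} + v_{7} = v_{2} + v_{6}  ⇒ sig = (2; 1,1)
  {1,8}:  v_{1} + v_{8} = v_{4} + v_{6}  ⇒ sig = (2; 1,1)
  {2,3}:  v_{2} + v_{3} = v_{4} + v_{5}  ⇒ sig = (2; 1,1)
  {2,9}:  v_{2} + v_{9} = v_{5} + v_{7}  ⇒ sig = (2; 1,1)
  {2,10}:  v_{2} + v_{10} = v_{4} + v_{6}  ⇒ sig = (2; 1,1)
  {3,6}:  v_{3} + v_{6} = v_{4} + v_{8}  ⇒ sig = (2; 1,1)
  {3,7}:  v_{3} + v_{7} = v_{5} + v_{8}  ⇒ sig = (2; 1,1)
  {4,9}:  v_{4} + v_{9} = v_{5} + v_{8}  ⇒ sig = (2; 1,1)
  {5,10}:  v_{5} + v_{10} = v_{4} + v_{8}  ⇒ sig = (2; 1,1)
  {6,9}:  v_{6} + v_{9} = v_{7} + v_{8}  ⇒ sig = (2; 1,1)
  {7,10}:  v_{7} + v_{10} = v_{6} + v_{8}  ⇒ sig = (2; 1,1)
  {1,3}:  v_{1} + v_{3} = 2·v_{4}  ⇒ sig = (2; 2)
  {9,10}:  v_{9} + v_{10} = 2·v_{8}  ⇒ sig = (2; 2)
  {1,10}:  v_{1} + v_{10} = 2·v_{4} + 2·v_{6}  ⇒ sig = (2; 2,2)
  {3,9}:  v_{3} + v_{9} = 2·v_{5} + 2·v_{8}  ⇒ sig = (2; 2,2)
  {3,10}:  v_{3} + v_{10} = 2·v_{4} + 2·v_{8}  ⇒ sig = (2; 2,2)
  {2,4,6}:  v_{2} + v_{4} + v_{6} = v_{1}  ⇒ sig = (3; 1)
  {4,5,8}:  v_{4} + v_{5} + v_{8} = v_{3}  ⇒ sig = (3; 1)
  {4,6,8}:  v_{4} + v_{6} + v_{8} = v_{10}  ⇒ sig = (3; 1)
  {5,7,8}:  v_{5} + v_{7} + v_{8} = v_{9}  ⇒ sig = (3; 1)

Hence PRS(X_Σ) =
[(2; —), (2; —), (2; —), (2; —), (2; 1,1), (2; 1,1), (2; 1,1), (2; 1,1), (2; 1,1), (2; 1,1), (2; 1,1), (2; 1,1), (2; 1,1), (2; 1,1), (2; 1,1), (2; 1,1), (2; 2), (2; 2), (2; 2,2), (2; 2,2), (2; 2,2), (3; 1), (3; 1), (3; 1), (3; 1)]


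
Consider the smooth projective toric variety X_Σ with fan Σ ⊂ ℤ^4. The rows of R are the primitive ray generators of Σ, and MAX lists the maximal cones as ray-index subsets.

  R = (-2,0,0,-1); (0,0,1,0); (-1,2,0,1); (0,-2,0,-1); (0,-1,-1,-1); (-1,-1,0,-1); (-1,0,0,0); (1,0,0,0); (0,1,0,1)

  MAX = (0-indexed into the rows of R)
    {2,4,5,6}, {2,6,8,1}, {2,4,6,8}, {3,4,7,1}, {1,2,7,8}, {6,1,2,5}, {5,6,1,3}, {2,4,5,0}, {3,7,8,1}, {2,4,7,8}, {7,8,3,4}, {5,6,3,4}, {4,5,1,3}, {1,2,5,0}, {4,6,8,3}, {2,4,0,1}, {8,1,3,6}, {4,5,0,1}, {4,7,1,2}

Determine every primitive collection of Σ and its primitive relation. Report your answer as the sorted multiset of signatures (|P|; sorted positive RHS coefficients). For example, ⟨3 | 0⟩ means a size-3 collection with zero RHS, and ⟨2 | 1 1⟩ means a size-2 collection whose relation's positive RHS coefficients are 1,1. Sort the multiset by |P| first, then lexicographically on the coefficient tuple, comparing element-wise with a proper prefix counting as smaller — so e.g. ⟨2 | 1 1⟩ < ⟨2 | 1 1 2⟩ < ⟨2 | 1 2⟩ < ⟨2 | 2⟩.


Δ(Σ) — 9 vertices, 11 min non-faces:

  P={6,7}:  v_{6} + v_{7} = 0  so sig = ⟨2 | 0⟩
  P={2,3}:  v_{2} + v_{3} = v_{6}  so sig = ⟨2 | 1⟩
  P={5,8}:  v_{5} + v_{8} = v_{6}  so sig = ⟨2 | 1⟩
  P={0,8}:  v_{0} + v_{8} = v_{2} + v_{5}  so sig = ⟨2 | 1 1⟩
  P={5,7}:  v_{5} + v_{7} = v_{1} + v_{4}  so sig = ⟨2 | 1 1⟩
  P={0,6}:  v_{0} + v_{6} = v_{2} + 2·v_{5}  so sig = ⟨2 | 1 2⟩
  P={0,7}:  v_{0} + v_{7} = 2·v_{1} + v_{2} + 2·v_{4}  so sig = ⟨2 | 1 2 2⟩
  P={0,3}:  v_{0} + v_{3} = 2·v_{5}  so sig = ⟨2 | 2⟩
  P={1,4,8}:  v_{1} + v_{4} + v_{8} = 0  so sig = ⟨3 | 0⟩
  P={1,4,6}:  v_{1} + v_{4} + v_{6} = v_{5}  so sig = ⟨3 | 1⟩
  P={1,2,4,5}:  v_{1} + v_{2} + v_{4} + v_{5} = v_{0}  so sig = ⟨4 | 1⟩

so the primitive-relation signature multiset is
[⟨2 | 0⟩, ⟨2 | 1⟩, ⟨2 | 1⟩, ⟨2 | 1 1⟩, ⟨2 | 1 1⟩, ⟨2 | 1 2⟩, ⟨2 | 1 2 2⟩, ⟨2 | 2⟩, ⟨3 | 0⟩, ⟨3 | 1⟩, ⟨4 | 1⟩]


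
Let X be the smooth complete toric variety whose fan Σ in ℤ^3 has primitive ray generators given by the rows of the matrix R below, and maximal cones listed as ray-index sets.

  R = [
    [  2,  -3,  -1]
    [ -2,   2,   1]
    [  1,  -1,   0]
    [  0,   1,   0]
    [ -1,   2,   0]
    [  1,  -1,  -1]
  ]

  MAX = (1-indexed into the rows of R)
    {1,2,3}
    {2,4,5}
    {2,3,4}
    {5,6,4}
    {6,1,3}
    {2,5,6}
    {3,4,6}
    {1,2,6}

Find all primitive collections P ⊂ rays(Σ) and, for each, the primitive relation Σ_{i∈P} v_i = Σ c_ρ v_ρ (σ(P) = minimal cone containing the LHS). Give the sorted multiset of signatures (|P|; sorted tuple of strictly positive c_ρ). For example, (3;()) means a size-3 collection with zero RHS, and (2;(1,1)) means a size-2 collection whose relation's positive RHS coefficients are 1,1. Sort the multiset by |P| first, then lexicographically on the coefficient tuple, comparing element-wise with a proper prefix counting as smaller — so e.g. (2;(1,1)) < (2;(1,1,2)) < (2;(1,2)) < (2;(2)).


The 5 primitive collections of Σ (r=6, n=3):

  • {1,5}:  v_{1} + v_{5} = v_{6} ; sig = (2;(1))
  • {3,5}:  v_{3} + v_{5} = v_{4} ; sig = (2;(1))
  • {1,4}:  v_{1} + v_{4} = v_{3} + v_{6} ; sig = (2;(1,1))
  • {2,3,6}:  v_{2} + v_{3} + v_{6} = 0 ; sig = (3;())
  • {2,4,6}:  v_{2} + v_{4} + v_{6} = v_{5} ; sig = (3;(1))

Sorted signature multiset PRS(X):
[(2;(1)), (2;(1)), (2;(1,1)), (3;()), (3;(1))]


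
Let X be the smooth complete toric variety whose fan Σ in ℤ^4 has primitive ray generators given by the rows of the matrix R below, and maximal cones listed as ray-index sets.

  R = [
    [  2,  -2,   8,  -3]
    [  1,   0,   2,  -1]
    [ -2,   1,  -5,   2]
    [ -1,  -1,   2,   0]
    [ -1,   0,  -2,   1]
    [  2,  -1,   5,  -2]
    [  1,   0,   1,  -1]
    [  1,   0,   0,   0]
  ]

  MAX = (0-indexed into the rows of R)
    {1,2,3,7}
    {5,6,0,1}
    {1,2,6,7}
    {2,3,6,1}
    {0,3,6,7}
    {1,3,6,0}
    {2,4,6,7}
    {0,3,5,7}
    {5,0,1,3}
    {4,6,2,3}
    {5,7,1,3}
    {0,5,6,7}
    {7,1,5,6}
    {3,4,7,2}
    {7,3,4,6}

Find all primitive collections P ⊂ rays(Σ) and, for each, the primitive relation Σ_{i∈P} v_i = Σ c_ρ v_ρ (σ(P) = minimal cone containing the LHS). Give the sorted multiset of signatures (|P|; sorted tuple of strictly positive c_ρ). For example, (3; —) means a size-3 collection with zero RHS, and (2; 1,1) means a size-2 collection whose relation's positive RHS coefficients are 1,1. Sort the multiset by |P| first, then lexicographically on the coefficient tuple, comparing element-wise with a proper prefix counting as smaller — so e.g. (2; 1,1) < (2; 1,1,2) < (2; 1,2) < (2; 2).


Δ(Σ) — 8 vertices, 9 min non-faces:

  P = {1,4}:  v_{1} + v_{4} = 0  →  sig = (2; —)
  P = {2,5}:  v_{2} + v_{5} = 0  →  sig = (2; —)
  P = {0,2}:  v_{0} + v_{2} = v_{3} + v_{6}  →  sig = (2; 1,1)
  P = {4,5}:  v_{4} + v_{5} = v_{3} + v_{6} + v_{7}  →  sig = (2; 1,1,1)
  P = {0,4}:  v_{0} + v_{4} = 2·v_{3} + 2·v_{6} + v_{7}  →  sig = (2; 1,2,2)
  P = {3,5,6}:  v_{3} + v_{5} + v_{6} = v_{0}  →  sig = (3; 1)
  P = {0,1,7}:  v_{0} + v_{1} + v_{7} = 2·v_{5}  →  sig = (3; 2)
  P = {1,3,6,7}:  v_{1} + v_{3} + v_{6} + v_{7} = v_{5}  →  sig = (4; 1)
  P = {2,3,6,7}:  v_{2} + v_{3} + v_{6} + v_{7} = v_{4}  →  sig = (4; 1)

Sorted signature multiset PRS(X):
{ (2; —) ×2,  (2; 1,1),  (2; 1,1,1),  (2; 1,2,2),  (3; 1),  (3; 2),  (4; 1) ×2 }


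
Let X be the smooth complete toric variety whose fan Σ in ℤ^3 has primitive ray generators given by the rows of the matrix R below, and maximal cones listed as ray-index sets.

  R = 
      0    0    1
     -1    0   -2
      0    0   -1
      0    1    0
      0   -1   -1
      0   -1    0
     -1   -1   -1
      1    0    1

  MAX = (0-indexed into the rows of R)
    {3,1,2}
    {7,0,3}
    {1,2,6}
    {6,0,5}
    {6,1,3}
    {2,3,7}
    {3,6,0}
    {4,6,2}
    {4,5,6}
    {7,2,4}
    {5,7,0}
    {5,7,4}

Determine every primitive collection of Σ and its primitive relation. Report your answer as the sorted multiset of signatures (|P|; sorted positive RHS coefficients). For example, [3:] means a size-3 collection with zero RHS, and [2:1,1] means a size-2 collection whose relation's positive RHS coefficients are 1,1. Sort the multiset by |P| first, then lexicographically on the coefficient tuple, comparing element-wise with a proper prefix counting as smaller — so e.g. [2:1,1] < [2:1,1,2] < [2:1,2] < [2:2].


11 minimal non-faces of Δ(Σ) (on 8 rays):

  P={0,2}:  v_{0} + v_{2} = 0  →  sig = [2:]
  P={3,5}:  v_{3} + v_{5} = 0  →  sig = [2:]
  P={0,4}:  v_{0} + v_{4} = v_{5}  →  sig = [2:1]
  P={1,7}:  v_{1} + v_{7} = v_{2}  →  sig = [2:1]
  P={2,5}:  v_{2} + v_{5} = v_{4}  →  sig = [2:1]
  P={3,4}:  v_{3} + v_{4} = v_{2}  →  sig = [2:1]
  P={6,7}:  v_{6} + v_{7} = v_{5}  →  sig = [2:1]
  P={0,1}:  v_{0} + v_{1} = v_{3} + v_{6}  →  sig = [2:1,1]
  P={1,5}:  v_{1} + v_{5} = v_{2} + v_{6}  →  sig = [2:1,1]
  P={1,4}:  v_{1} + v_{4} = 2·v_{2} + v_{6}  →  sig = [2:1,2]
  P={2,3,6}:  v_{2} + v_{3} + v_{6} = v_{1}  →  sig = [3:1]

Sorted signature multiset PRS(X):
    [2:]
    [2:]
    [2:1]
    [2:1]
    [2:1]
    [2:1]
    [2:1]
    [2:1,1]
    [2:1,1]
    [2:1,2]
    [3:1]


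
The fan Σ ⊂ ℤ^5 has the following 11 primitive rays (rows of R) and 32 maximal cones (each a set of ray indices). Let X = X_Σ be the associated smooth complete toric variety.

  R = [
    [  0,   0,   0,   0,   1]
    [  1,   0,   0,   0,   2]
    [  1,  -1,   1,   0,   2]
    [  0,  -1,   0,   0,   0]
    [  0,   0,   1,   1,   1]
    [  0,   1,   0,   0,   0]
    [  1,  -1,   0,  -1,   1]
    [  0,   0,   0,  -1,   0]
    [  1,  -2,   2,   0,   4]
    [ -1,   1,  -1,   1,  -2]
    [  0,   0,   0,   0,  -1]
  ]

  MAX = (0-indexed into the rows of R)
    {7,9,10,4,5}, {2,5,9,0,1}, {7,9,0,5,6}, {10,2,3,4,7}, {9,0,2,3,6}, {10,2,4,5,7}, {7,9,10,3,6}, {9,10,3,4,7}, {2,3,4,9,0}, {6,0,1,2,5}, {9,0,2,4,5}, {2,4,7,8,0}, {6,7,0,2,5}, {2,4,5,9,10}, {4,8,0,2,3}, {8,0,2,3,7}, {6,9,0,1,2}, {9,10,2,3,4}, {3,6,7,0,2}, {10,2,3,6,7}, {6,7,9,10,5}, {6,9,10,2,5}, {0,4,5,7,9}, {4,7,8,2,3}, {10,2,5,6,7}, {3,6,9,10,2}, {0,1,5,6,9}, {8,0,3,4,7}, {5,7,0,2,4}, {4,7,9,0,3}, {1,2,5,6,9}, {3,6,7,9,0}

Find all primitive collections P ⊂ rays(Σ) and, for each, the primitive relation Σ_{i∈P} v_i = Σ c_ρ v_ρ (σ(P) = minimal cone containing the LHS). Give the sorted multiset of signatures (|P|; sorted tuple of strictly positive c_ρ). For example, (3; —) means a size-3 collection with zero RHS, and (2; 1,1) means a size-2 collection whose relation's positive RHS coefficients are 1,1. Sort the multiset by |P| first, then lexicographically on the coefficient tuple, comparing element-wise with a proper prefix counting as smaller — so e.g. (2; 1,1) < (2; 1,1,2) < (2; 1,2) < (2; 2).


|primitive collections| = 15. Relations:

  {0,10}:  v_{0} + v_{10} = 0  ⇒ sig = (2; —)
  {3,5}:  v_{3} + v_{5} = 0  ⇒ sig = (2; —)
  {4,6}:  v_{4} + v_{6} = v_{2}  ⇒ sig = (2; 1)
  {1,7}:  v_{1} + v_{7} = v_{0} + v_{5} + v_{6}  ⇒ sig = (2; 1,1,1)
  {8,9}:  v_{8} + v_{9} = v_{0} + v_{3} + v_{4}  ⇒ sig = (2; 1,1,1)
  {1,3}:  v_{1} + v_{3} = v_{0} + v_{2} + v_{6} + v_{9}  ⇒ sig = (2; 1,1,1,1)
  {1,10}:  v_{1} + v_{10} = v_{2} + v_{5} + v_{6} + v_{9}  ⇒ sig = (2; 1,1,1,1)
  {5,8}:  v_{5} + v_{8} = v_{0} + v_{2} + v_{4} + v_{7}  ⇒ sig = (2; 1,1,1,1)
  {8,10}:  v_{8} + v_{10} = v_{2} + v_{3} + v_{4} + v_{7}  ⇒ sig = (2; 1,1,1,1)
  {1,4}:  v_{1} + v_{4} = v_{0} + 2·v_{2} + v_{5} + v_{9}  ⇒ sig = (2; 1,1,1,2)
  {6,8}:  v_{6} + v_{8} = v_{0} + 2·v_{2} + v_{3} + v_{7}  ⇒ sig = (2; 1,1,1,2)
  {1,8}:  v_{1} + v_{8} = 2·v_{0} + 2·v_{2}  ⇒ sig = (2; 2,2)
  {2,7,9}:  v_{2} + v_{7} + v_{9} = 0  ⇒ sig = (3; —)
  {0,2,3,4,7}:  v_{0} + v_{2} + v_{3} + v_{4} + v_{7} = v_{8}  ⇒ sig = (5; 1)
  {0,2,5,6,9}:  v_{0} + v_{2} + v_{5} + v_{6} + v_{9} = v_{1}  ⇒ sig = (5; 1)

Sorted signature multiset PRS(X):
[(2; —), (2; —), (2; 1), (2; 1,1,1), (2; 1,1,1), (2; 1,1,1,1), (2; 1,1,1,1), (2; 1,1,1,1), (2; 1,1,1,1), (2; 1,1,1,2), (2; 1,1,1,2), (2; 2,2), (3; —), (5; 1), (5; 1)]


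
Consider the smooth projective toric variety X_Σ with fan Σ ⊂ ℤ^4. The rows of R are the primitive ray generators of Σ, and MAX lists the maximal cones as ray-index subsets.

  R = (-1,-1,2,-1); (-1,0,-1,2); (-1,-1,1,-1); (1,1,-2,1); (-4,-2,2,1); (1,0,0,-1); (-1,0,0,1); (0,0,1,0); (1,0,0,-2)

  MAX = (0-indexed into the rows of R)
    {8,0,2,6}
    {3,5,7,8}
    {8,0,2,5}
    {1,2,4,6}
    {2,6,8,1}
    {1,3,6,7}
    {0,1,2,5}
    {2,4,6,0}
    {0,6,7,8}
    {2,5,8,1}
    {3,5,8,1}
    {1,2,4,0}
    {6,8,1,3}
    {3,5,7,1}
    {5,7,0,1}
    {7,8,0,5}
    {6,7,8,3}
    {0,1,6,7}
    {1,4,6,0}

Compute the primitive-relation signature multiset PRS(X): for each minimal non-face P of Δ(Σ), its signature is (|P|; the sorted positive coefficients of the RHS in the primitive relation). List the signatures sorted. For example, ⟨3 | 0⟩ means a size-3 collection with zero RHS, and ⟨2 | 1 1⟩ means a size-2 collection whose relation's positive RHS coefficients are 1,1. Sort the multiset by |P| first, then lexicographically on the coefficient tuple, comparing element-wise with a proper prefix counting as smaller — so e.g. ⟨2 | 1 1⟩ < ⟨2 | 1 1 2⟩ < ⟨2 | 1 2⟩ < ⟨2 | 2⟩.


Σ has 11 primitive collections:

  {0,3}:  v_{0} + v_{3} = 0  ⟹  sig = ⟨2 | 0⟩
  {5,6}:  v_{5} + v_{6} = 0  ⟹  sig = ⟨2 | 0⟩
  {2,7}:  v_{2} + v_{7} = v_{0}  ⟹  sig = ⟨2 | 1⟩
  {2,3}:  v_{2} + v_{3} = v_{1} + v_{8}  ⟹  sig = ⟨2 | 1 1⟩
  {3,4}:  v_{3} + v_{4} = v_{1} + v_{2} + v_{6}  ⟹  sig = ⟨2 | 1 1 1⟩
  {4,5}:  v_{4} + v_{5} = v_{0} + v_{1} + v_{2}  ⟹  sig = ⟨2 | 1 1 1⟩
  {4,7}:  v_{4} + v_{7} = 2·v_{0} + v_{1} + v_{6}  ⟹  sig = ⟨2 | 1 1 2⟩
  {4,8}:  v_{4} + v_{8} = 2·v_{2} + v_{6}  ⟹  sig = ⟨2 | 1 2⟩
  {1,7,8}:  v_{1} + v_{7} + v_{8} = 0  ⟹  sig = ⟨3 | 0⟩
  {0,1,8}:  v_{0} + v_{1} + v_{8} = v_{2}  ⟹  sig = ⟨3 | 1⟩
  {0,1,2,6}:  v_{0} + v_{1} + v_{2} + v_{6} = v_{4}  ⟹  sig = ⟨4 | 1⟩

Sorted signature multiset PRS(X):
[⟨2 | 0⟩, ⟨2 | 0⟩, ⟨2 | 1⟩, ⟨2 | 1 1⟩, ⟨2 | 1 1 1⟩, ⟨2 | 1 1 1⟩, ⟨2 | 1 1 2⟩, ⟨2 | 1 2⟩, ⟨3 | 0⟩, ⟨3 | 1⟩, ⟨4 | 1⟩]


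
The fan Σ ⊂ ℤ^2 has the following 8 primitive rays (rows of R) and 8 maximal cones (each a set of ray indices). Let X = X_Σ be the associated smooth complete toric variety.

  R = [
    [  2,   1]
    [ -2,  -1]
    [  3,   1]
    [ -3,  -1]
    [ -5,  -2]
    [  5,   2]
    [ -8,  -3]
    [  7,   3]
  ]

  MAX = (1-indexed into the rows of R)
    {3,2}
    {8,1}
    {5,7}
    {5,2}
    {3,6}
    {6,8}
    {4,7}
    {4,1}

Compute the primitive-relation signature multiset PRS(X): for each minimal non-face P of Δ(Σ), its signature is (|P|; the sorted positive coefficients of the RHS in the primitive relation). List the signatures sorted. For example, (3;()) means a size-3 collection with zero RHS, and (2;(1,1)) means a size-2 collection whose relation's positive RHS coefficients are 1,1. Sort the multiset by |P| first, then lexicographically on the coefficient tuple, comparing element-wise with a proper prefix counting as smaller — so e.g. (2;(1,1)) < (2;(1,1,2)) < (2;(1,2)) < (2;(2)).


|primitive collections| = 20. Relations:

  {1,2}:  v_{1} + v_{2} = 0 — sig = (2;())
  {3,4}:  v_{3} + v_{4} = 0 — sig = (2;())
  {5,6}:  v_{5} + v_{6} = 0 — sig = (2;())
  {1,3}:  v_{1} + v_{3} = v_{6} — sig = (2;(1))
  {1,5}:  v_{1} + v_{5} = v_{4} — sig = (2;(1))
  {1,6}:  v_{1} + v_{6} = v_{8} — sig = (2;(1))
  {2,4}:  v_{2} + v_{4} = v_{5} — sig = (2;(1))
  {2,6}:  v_{2} + v_{6} = v_{3} — sig = (2;(1))
  {2,8}:  v_{2} + v_{8} = v_{6} — sig = (2;(1))
  {3,5}:  v_{3} + v_{5} = v_{2} — sig = (2;(1))
  {3,7}:  v_{3} + v_{7} = v_{5} — sig = (2;(1))
  {4,5}:  v_{4} + v_{5} = v_{7} — sig = (2;(1))
  {4,6}:  v_{4} + v_{6} = v_{1} — sig = (2;(1))
  {5,8}:  v_{5} + v_{8} = v_{1} — sig = (2;(1))
  {6,7}:  v_{6} + v_{7} = v_{4} — sig = (2;(1))
  {7,8}:  v_{7} + v_{8} = v_{1} + v_{4} — sig = (2;(1,1))
  {1,7}:  v_{1} + v_{7} = 2·v_{4} — sig = (2;(2))
  {2,7}:  v_{2} + v_{7} = 2·v_{5} — sig = (2;(2))
  {3,8}:  v_{3} + v_{8} = 2·v_{6} — sig = (2;(2))
  {4,8}:  v_{4} + v_{8} = 2·v_{1} — sig = (2;(2))

Sorted signature multiset PRS(X):
    (2;())
    (2;())
    (2;())
    (2;(1))
    (2;(1))
    (2;(1))
    (2;(1))
    (2;(1))
    (2;(1))
    (2;(1))
    (2;(1))
    (2;(1))
    (2;(1))
    (2;(1))
    (2;(1))
    (2;(1,1))
    (2;(2))
    (2;(2))
    (2;(2))
    (2;(2))
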